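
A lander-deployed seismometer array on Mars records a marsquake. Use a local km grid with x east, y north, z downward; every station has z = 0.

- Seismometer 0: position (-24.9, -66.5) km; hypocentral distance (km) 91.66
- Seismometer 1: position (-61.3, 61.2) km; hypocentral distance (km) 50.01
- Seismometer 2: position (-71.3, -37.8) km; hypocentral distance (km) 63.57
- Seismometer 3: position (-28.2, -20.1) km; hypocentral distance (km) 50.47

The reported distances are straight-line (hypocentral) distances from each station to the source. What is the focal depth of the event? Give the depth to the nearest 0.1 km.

depth ≈ 23.3 km

Each station gives a sphere (x−x_i)² + (y−y_i)² + z² = d_i² (stations at z=0).
Subtracting the Seismometer 0 sphere from Seismometer 1 and Seismometer 2: z² cancels, leaving linear equations in x and y:
-72.8 x + 255.4 y = 8361.43
-92.8 x + 57.4 y = 5830.68
Solving: x ≈ -51.695, y ≈ 18.003 km (keep extra digits for the depth step; rounded: -51.7, 18.0).
Then from the Seismometer 0 sphere: z² = 91.66² − (x + 24.9)² − (y + 66.5)² with x = -51.695, y = 18.003, so z ≈ 23.299 ≈ 23.3 km.
Check against Seismometer 3 (with the unrounded solution): distance 50.46 ≈ 50.47 km. ✓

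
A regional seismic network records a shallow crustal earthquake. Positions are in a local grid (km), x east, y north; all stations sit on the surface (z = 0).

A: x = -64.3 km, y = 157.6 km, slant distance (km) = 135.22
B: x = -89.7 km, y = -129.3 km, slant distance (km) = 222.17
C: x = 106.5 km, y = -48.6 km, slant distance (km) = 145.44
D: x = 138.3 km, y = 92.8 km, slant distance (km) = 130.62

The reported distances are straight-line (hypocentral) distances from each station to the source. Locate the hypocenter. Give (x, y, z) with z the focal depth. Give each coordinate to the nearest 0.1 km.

Each station gives a sphere (x−x_i)² + (y−y_i)² + z² = d_i² (stations at z=0).
Subtracting the A sphere from B and C: z² cancels, leaving linear equations in x and y:
-50.8 x − 573.8 y = -35282.73
341.6 x − 412.4 y = -18136.39
Solving: x ≈ 19.100, y ≈ 59.799 km (keep extra digits for the depth step; rounded: 19.1, 59.8).
Then from the A sphere: z² = 135.22² − (x + 64.3)² − (y − 157.6)² with x = 19.100, y = 59.799, so z ≈ 41.998 ≈ 42.0 km.

x ≈ 19.1 km, y ≈ 59.8 km, depth ≈ 42.0 km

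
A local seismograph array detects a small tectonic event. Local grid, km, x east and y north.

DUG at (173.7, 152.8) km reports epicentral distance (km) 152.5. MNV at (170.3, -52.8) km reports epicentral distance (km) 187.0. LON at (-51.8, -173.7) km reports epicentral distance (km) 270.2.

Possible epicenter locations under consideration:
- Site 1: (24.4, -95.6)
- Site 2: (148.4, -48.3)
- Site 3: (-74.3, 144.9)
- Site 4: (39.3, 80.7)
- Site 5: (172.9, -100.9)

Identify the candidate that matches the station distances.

For each candidate, compare |candidate − station| to the reported distance:
Site 1: residuals DUG 137.3, MNV 35.0, LON 161.1 → max 161.1 km
Site 2: residuals DUG 50.2, MNV 164.6, LON 34.0 → max 164.6 km
Site 3: residuals DUG 95.6, MNV 127.5, LON 49.2 → max 127.5 km
Site 4: residuals DUG 0.0, MNV 0.0, LON 0.0 → max 0.0 km
Site 5: residuals DUG 101.2, MNV 138.8, LON 34.0 → max 138.8 km
Only Site 4 has all residuals ≈ 0.

Site 4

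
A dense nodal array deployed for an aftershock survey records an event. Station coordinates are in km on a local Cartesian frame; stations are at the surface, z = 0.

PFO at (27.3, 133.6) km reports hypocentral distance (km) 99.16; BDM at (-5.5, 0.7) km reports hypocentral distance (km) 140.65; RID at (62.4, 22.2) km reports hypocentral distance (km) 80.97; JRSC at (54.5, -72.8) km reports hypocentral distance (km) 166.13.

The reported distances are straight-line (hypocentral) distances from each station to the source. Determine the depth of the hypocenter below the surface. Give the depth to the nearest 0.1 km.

Each station gives a sphere (x−x_i)² + (y−y_i)² + z² = d_i² (stations at z=0).
Subtracting the PFO sphere from BDM and RID: z² cancels, leaving linear equations in x and y:
-65.6 x − 265.8 y = -28513.23
70.2 x − 222.8 y = -10931.09
Solving: x ≈ 103.600, y ≈ 81.705 km (keep extra digits for the depth step; rounded: 103.6, 81.7).
Then from the PFO sphere: z² = 99.16² − (x − 27.3)² − (y − 133.6)² with x = 103.600, y = 81.705, so z ≈ 36.303 ≈ 36.3 km.

36.3 km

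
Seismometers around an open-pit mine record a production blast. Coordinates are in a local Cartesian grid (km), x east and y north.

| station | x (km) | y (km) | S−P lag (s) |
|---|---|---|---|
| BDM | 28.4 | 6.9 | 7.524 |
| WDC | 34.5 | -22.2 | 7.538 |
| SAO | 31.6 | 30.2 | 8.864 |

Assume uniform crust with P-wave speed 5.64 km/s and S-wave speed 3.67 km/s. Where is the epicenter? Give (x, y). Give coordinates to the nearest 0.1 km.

-44.7 km east, -23.2 km north

Distance from S−P lag: d = Δt · v_P v_S / (v_P − v_S) = Δt · (5.64·3.67)/(5.64−3.67) ≈ 10.5070·Δt.
So d_BDM = 79.05, d_WDC = 79.20, d_SAO = 93.13 km.
Circle about each station: (x − 28.4)² + (y − 6.9)² = 79.05²; (x − 34.5)² + (y + 22.2)² = 79.20²; (x − 31.6)² + (y − 30.2)² = 93.13².
Subtracting the BDM equation from the WDC and SAO equations removes the quadratic terms:
12.2 x − 58.2 y = 805.18
6.4 x + 46.6 y = -1367.86
Solving the 2×2 system: x ≈ -44.7, y ≈ -23.2 km.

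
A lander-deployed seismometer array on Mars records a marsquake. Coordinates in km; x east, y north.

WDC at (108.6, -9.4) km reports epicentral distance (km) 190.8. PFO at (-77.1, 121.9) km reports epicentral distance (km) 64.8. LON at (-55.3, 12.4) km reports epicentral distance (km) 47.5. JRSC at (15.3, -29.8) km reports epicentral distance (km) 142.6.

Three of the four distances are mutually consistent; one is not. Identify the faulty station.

Solve using three stations at a time. Using WDC, PFO, LON (subtract circle equations pairwise → linear system) gives (x, y) ≈ (-70.1, 57.5).
Distances from that point to each station vs reported:
  WDC: calculated 190.8 vs reported 190.8 → residual 0.0 km
  PFO: calculated 64.8 vs reported 64.8 → residual 0.0 km
  LON: calculated 47.5 vs reported 47.5 → residual 0.0 km
  JRSC: calculated 122.1 vs reported 142.6 → residual 20.5 km
WDC, PFO, LON are mutually consistent (residuals ≈ 0); JRSC is off by 20.5 km.

JRSC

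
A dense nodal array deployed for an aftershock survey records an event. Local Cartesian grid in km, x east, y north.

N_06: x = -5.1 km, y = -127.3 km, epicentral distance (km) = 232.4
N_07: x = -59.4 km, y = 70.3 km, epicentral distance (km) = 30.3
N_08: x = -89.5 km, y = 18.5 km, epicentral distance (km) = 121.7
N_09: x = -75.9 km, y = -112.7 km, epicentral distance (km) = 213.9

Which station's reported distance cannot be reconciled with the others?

Solve using three stations at a time. Using N_06, N_07, N_09 (subtract circle equations pairwise → linear system) gives (x, y) ≈ (-53.4, 100.0).
Distances from that point to each station vs reported:
  N_06: calculated 232.4 vs reported 232.4 → residual 0.0 km
  N_07: calculated 30.3 vs reported 30.3 → residual 0.0 km
  N_08: calculated 89.1 vs reported 121.7 → residual 32.6 km
  N_09: calculated 213.9 vs reported 213.9 → residual 0.0 km
N_06, N_07, N_09 are mutually consistent (residuals ≈ 0); N_08 is off by 32.6 km.

N_08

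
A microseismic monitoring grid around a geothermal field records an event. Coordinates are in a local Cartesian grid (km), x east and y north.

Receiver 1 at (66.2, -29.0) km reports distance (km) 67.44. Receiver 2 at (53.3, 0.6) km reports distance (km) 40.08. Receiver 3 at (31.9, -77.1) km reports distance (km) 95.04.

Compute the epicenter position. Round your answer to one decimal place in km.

Circle about each station: (x − 66.2)² + (y + 29.0)² = 67.44²; (x − 53.3)² + (y − 0.6)² = 40.08²; (x − 31.9)² + (y + 77.1)² = 95.04².
Subtracting pairs of circle equations eliminates x²+y² and gives linear equations (the radical axes):
-25.8 x + 59.2 y = 559.56
-68.6 x − 96.2 y = -2745.87
Solving the 2×2 system: x ≈ 16.6, y ≈ 16.7 km.
Check against Receiver 1 (with the unrounded x, y): √((x − 66.2)²+(y + 29.0)²) = 67.43 ≈ 67.44 km. ✓

x ≈ 16.6 km, y ≈ 16.7 km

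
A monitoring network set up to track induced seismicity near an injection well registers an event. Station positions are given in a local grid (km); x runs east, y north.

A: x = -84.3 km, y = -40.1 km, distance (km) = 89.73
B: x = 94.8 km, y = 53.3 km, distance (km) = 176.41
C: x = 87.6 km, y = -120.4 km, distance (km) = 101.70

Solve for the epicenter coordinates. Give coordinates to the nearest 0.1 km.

(-9.2, -89.2)

Circle about each station: (x + 84.3)² + (y + 40.1)² = 89.73²; (x − 94.8)² + (y − 53.3)² = 176.41²; (x − 87.6)² + (y + 120.4)² = 101.70².
Subtracting the A equation from the B and C equations removes the quadratic terms:
358.2 x + 186.8 y = -19955.59
343.8 x − 160.6 y = 11164.00
Solving the 2×2 system: x ≈ -9.2, y ≈ -89.2 km.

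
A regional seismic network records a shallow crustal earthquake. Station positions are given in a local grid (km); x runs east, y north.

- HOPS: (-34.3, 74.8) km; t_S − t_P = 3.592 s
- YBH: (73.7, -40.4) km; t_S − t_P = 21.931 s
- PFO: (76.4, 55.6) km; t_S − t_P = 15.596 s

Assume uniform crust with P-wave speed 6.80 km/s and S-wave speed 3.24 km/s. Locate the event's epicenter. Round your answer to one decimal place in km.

(-20.1, 57.7)

Distance from S−P lag: d = Δt · v_P v_S / (v_P − v_S) = Δt · (6.80·3.24)/(6.80−3.24) ≈ 6.1888·Δt.
So d_HOPS = 22.23, d_YBH = 135.73, d_PFO = 96.52 km.
Circle about each station: (x + 34.3)² + (y − 74.8)² = 22.23²; (x − 73.7)² + (y + 40.4)² = 135.73²; (x − 76.4)² + (y − 55.6)² = 96.52².
Subtracting pairs of circle equations eliminates x²+y² and gives linear equations (the radical axes):
216.0 x − 230.4 y = -17636.14
221.4 x − 38.4 y = -6665.15
Solving the 2×2 system: x ≈ -20.1, y ≈ 57.7 km.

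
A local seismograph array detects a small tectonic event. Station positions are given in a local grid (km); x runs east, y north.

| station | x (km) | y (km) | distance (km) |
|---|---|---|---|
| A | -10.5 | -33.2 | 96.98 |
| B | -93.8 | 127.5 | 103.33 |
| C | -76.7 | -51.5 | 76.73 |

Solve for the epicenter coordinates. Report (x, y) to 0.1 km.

Circle about each station: (x + 10.5)² + (y + 33.2)² = 96.98²; (x + 93.8)² + (y − 127.5)² = 103.33²; (x + 76.7)² + (y + 51.5)² = 76.73².
Subtracting pairs of circle equations eliminates x²+y² and gives linear equations (the radical axes):
-166.6 x + 321.4 y = 22570.23
-132.4 x − 36.6 y = 10840.28
Solving the 2×2 system: x ≈ -88.6, y ≈ 24.3 km.

(-88.6, 24.3)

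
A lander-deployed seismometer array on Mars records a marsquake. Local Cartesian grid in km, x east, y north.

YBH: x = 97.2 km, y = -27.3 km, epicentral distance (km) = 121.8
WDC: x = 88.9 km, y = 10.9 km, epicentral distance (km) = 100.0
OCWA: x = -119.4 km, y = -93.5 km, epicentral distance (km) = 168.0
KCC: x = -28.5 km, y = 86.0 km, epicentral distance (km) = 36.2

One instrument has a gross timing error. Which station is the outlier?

KCC

Solve using three stations at a time. Using YBH, WDC, OCWA (subtract circle equations pairwise → linear system) gives (x, y) ≈ (-8.7, 33.0).
Distances from that point to each station vs reported:
  YBH: calculated 121.9 vs reported 121.8 → residual 0.1 km
  WDC: calculated 100.1 vs reported 100.0 → residual 0.1 km
  OCWA: calculated 168.1 vs reported 168.0 → residual 0.1 km
  KCC: calculated 56.6 vs reported 36.2 → residual 20.4 km
YBH, WDC, OCWA are mutually consistent (residuals ≈ 0); KCC is off by 20.4 km.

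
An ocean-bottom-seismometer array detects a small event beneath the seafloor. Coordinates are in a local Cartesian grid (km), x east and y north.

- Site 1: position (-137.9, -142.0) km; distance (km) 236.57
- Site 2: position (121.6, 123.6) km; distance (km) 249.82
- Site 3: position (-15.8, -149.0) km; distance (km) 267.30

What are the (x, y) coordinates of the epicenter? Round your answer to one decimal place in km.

Circle about each station: (x + 137.9)² + (y + 142.0)² = 236.57²; (x − 121.6)² + (y − 123.6)² = 249.82²; (x + 15.8)² + (y + 149.0)² = 267.30².
Subtracting the Site 1 equation from the Site 2 and Site 3 equations removes the quadratic terms:
519.0 x + 531.2 y = -15561.56
244.2 x − 14.0 y = -32213.70
Solving the 2×2 system: x ≈ -126.5, y ≈ 94.3 km.
Check against Site 1 (with the unrounded x, y): √((x + 137.9)²+(y + 142.0)²) = 236.58 ≈ 236.57 km. ✓

x ≈ -126.5 km, y ≈ 94.3 km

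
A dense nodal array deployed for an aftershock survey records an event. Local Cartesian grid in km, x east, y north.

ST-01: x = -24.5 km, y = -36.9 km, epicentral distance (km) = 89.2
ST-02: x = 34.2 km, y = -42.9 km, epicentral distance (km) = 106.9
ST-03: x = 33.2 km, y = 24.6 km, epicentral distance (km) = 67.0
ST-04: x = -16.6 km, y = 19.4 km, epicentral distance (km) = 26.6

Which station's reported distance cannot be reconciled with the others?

ST-01

Solve using three stations at a time. Using ST-02, ST-03, ST-04 (subtract circle equations pairwise → linear system) gives (x, y) ≈ (-31.7, 41.3).
Distances from that point to each station vs reported:
  ST-01: calculated 78.5 vs reported 89.2 → residual 10.7 km
  ST-02: calculated 106.9 vs reported 106.9 → residual 0.0 km
  ST-03: calculated 67.0 vs reported 67.0 → residual 0.0 km
  ST-04: calculated 26.6 vs reported 26.6 → residual 0.0 km
ST-02, ST-03, ST-04 are mutually consistent (residuals ≈ 0); ST-01 is off by 10.7 km.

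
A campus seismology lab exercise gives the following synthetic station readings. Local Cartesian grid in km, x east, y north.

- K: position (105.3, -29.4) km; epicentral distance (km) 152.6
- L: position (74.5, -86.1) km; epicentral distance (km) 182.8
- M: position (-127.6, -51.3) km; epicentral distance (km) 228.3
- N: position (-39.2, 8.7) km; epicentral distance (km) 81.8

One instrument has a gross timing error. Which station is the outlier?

Solve using three stations at a time. Using K, L, N (subtract circle equations pairwise → linear system) gives (x, y) ≈ (-0.4, 80.6).
Distances from that point to each station vs reported:
  K: calculated 152.6 vs reported 152.6 → residual 0.0 km
  L: calculated 182.8 vs reported 182.8 → residual 0.0 km
  M: calculated 183.3 vs reported 228.3 → residual 45.0 km
  N: calculated 81.7 vs reported 81.8 → residual 0.1 km
K, L, N are mutually consistent (residuals ≈ 0); M is off by 45.0 km.

M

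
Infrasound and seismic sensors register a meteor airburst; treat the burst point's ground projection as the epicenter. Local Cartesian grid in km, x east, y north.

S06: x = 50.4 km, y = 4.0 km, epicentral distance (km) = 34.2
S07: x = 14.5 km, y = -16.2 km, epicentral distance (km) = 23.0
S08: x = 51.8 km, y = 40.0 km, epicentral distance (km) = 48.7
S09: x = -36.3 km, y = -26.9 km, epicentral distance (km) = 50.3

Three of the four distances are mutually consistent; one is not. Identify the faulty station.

S09

Solve using three stations at a time. Using S06, S07, S08 (subtract circle equations pairwise → linear system) gives (x, y) ≈ (16.3, 6.7).
Distances from that point to each station vs reported:
  S06: calculated 34.2 vs reported 34.2 → residual 0.0 km
  S07: calculated 22.9 vs reported 23.0 → residual 0.1 km
  S08: calculated 48.7 vs reported 48.7 → residual 0.0 km
  S09: calculated 62.4 vs reported 50.3 → residual 12.1 km
S06, S07, S08 are mutually consistent (residuals ≈ 0); S09 is off by 12.1 km.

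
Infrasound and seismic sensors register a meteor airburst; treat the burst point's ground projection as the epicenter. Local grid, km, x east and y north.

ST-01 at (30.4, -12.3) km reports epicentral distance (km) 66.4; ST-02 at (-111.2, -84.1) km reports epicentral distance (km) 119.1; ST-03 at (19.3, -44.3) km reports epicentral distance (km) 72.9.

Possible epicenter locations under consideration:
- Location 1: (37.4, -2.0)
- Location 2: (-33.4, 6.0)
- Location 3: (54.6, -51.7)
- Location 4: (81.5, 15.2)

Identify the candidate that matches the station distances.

Location 2

For each candidate, compare |candidate − station| to the reported distance:
Location 1: residuals ST-01 53.9, ST-02 50.7, ST-03 26.9 → max 53.9 km
Location 2: residuals ST-01 0.0, ST-02 0.1, ST-03 0.0 → max 0.1 km
Location 3: residuals ST-01 20.2, ST-02 49.8, ST-03 36.8 → max 49.8 km
Location 4: residuals ST-01 8.4, ST-02 97.7, ST-03 13.2 → max 97.7 km
Only Location 2 has all residuals ≈ 0.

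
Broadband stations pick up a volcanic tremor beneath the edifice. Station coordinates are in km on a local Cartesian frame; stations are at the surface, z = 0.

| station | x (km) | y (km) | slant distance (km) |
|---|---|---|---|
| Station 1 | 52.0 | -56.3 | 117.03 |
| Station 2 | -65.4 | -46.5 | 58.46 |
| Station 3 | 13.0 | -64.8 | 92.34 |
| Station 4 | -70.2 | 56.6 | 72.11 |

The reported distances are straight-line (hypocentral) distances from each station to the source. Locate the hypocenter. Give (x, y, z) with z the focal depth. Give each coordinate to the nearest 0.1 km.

Each station gives a sphere (x−x_i)² + (y−y_i)² + z² = d_i² (stations at z=0).
Subtracting the Station 1 sphere from Station 2 and Station 3: z² cancels, leaving linear equations in x and y:
-234.8 x + 19.6 y = 10844.17
-78.0 x − 17.0 y = 3663.70
Solving: x ≈ -46.402, y ≈ -2.607 km (keep extra digits for the depth step; rounded: -46.4, -2.6).
Then from the Station 1 sphere: z² = 117.03² − (x − 52.0)² − (y + 56.3)² with x = -46.402, y = -2.607, so z ≈ 33.617 ≈ 33.6 km.

(-46.4, -2.6, 33.6)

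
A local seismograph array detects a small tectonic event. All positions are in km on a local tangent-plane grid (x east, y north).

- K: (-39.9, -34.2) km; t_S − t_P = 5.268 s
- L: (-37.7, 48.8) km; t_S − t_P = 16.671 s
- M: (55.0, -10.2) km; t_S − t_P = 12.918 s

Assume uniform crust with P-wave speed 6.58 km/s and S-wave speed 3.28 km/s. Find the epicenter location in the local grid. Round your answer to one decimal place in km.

-14.8 km east, -57.8 km north

Distance from S−P lag: d = Δt · v_P v_S / (v_P − v_S) = Δt · (6.58·3.28)/(6.58−3.28) ≈ 6.5401·Δt.
So d_K = 34.45, d_L = 109.03, d_M = 84.49 km.
Circle about each station: (x + 39.9)² + (y + 34.2)² = 34.45²; (x + 37.7)² + (y − 48.8)² = 109.03²; (x − 55.0)² + (y + 10.2)² = 84.49².
Subtracting the K equation from the L and M equations removes the quadratic terms:
4.4 x + 166.0 y = -9659.66
189.8 x + 48.0 y = -5584.37
Solving the 2×2 system: x ≈ -14.8, y ≈ -57.8 km.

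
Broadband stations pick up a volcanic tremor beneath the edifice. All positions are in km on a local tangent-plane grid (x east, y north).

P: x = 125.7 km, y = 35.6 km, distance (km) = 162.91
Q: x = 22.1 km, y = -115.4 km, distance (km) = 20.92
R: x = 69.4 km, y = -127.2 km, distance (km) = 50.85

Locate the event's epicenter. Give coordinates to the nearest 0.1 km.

29.4 km east, -95.8 km north

Circle about each station: (x − 125.7)² + (y − 35.6)² = 162.91²; (x − 22.1)² + (y + 115.4)² = 20.92²; (x − 69.4)² + (y + 127.2)² = 50.85².
Subtracting the P equation from the Q and R equations removes the quadratic terms:
-207.2 x − 302.0 y = 22839.74
-112.6 x − 325.6 y = 27882.30
Solving the 2×2 system: x ≈ 29.4, y ≈ -95.8 km.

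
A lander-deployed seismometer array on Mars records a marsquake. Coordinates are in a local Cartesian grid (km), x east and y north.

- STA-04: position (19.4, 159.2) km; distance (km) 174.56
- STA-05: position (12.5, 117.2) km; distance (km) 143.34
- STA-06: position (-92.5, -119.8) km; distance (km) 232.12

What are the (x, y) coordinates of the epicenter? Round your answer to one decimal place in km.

Circle about each station: (x − 19.4)² + (y − 159.2)² = 174.56²; (x − 12.5)² + (y − 117.2)² = 143.34²; (x + 92.5)² + (y + 119.8)² = 232.12².
Subtracting the STA-04 equation from the STA-05 and STA-06 equations removes the quadratic terms:
-13.8 x − 84.0 y = -1904.07
-223.8 x − 558.0 y = -26221.21
Solving the 2×2 system: x ≈ 102.7, y ≈ 5.8 km.
Check against STA-04 (with the unrounded x, y): √((x − 19.4)²+(y − 159.2)²) = 174.58 ≈ 174.56 km. ✓

102.7 km east, 5.8 km north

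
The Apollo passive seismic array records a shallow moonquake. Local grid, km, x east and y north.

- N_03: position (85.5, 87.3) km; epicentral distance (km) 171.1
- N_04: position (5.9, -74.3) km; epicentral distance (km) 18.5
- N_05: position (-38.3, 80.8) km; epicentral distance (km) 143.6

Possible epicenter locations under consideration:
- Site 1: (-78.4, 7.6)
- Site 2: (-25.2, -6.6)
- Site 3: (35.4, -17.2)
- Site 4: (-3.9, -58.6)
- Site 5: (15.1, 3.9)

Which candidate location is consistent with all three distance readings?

Site 4

For each candidate, compare |candidate − station| to the reported distance:
Site 1: residuals N_03 11.2, N_04 99.0, N_05 60.1 → max 99.0 km
Site 2: residuals N_03 25.9, N_04 56.0, N_05 55.2 → max 56.0 km
Site 3: residuals N_03 55.2, N_04 45.8, N_05 21.0 → max 55.2 km
Site 4: residuals N_03 0.0, N_04 0.0, N_05 0.0 → max 0.0 km
Site 5: residuals N_03 62.0, N_04 60.2, N_05 50.0 → max 62.0 km
Only Site 4 has all residuals ≈ 0.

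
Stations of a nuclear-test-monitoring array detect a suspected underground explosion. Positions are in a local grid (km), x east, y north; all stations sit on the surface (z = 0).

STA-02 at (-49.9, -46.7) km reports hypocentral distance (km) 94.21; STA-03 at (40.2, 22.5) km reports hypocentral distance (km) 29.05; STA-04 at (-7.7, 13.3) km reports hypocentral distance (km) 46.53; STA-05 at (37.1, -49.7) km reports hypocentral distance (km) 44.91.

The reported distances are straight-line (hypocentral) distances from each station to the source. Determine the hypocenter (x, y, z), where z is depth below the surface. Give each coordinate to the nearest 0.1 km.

Each station gives a sphere (x−x_i)² + (y−y_i)² + z² = d_i² (stations at z=0).
Subtracting the STA-02 sphere from STA-03 and STA-04: z² cancels, leaving linear equations in x and y:
180.2 x + 138.4 y = 5483.01
84.4 x + 120.0 y = 2275.76
Solving: x ≈ 34.496, y ≈ -5.298 km (keep extra digits for the depth step; rounded: 34.5, -5.3).
Then from the STA-02 sphere: z² = 94.21² − (x + 49.9)² − (y + 46.7)² with x = 34.496, y = -5.298, so z ≈ 6.222 ≈ 6.2 km.

x ≈ 34.5 km, y ≈ -5.3 km, depth ≈ 6.2 km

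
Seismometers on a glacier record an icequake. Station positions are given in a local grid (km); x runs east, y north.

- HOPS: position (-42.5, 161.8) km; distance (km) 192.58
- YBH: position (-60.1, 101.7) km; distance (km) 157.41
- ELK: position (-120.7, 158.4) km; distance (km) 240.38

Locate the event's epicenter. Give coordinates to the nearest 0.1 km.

57.8 km east, -2.6 km north

Circle about each station: (x + 42.5)² + (y − 161.8)² = 192.58²; (x + 60.1)² + (y − 101.7)² = 157.41²; (x + 120.7)² + (y − 158.4)² = 240.38².
Subtracting the HOPS equation from the YBH and ELK equations removes the quadratic terms:
-35.2 x − 120.2 y = -1721.44
-156.4 x − 6.8 y = -9021.93
Solving the 2×2 system: x ≈ 57.8, y ≈ -2.6 km.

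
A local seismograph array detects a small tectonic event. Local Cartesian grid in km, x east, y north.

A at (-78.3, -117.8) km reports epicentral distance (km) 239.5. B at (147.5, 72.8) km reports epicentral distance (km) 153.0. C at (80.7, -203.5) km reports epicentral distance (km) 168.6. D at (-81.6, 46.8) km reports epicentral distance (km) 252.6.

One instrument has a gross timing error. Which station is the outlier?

B

Solve using three stations at a time. Using A, C, D (subtract circle equations pairwise → linear system) gives (x, y) ≈ (151.6, -50.4).
Distances from that point to each station vs reported:
  A: calculated 239.6 vs reported 239.5 → residual 0.1 km
  B: calculated 123.3 vs reported 153.0 → residual 29.7 km
  C: calculated 168.7 vs reported 168.6 → residual 0.1 km
  D: calculated 252.7 vs reported 252.6 → residual 0.1 km
A, C, D are mutually consistent (residuals ≈ 0); B is off by 29.7 km.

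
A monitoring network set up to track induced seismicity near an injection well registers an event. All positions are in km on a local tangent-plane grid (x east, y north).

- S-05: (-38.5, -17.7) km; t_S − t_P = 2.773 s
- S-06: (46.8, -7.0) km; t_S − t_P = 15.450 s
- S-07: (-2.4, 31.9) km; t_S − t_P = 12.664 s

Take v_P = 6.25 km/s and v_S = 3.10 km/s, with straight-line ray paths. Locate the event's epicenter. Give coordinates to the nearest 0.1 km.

x ≈ -44.4 km, y ≈ -33.7 km

Distance from S−P lag: d = Δt · v_P v_S / (v_P − v_S) = Δt · (6.25·3.10)/(6.25−3.10) ≈ 6.1508·Δt.
So d_S-05 = 17.06, d_S-06 = 95.03, d_S-07 = 77.89 km.
Circle about each station: (x + 38.5)² + (y + 17.7)² = 17.06²; (x − 46.8)² + (y + 7.0)² = 95.03²; (x + 2.4)² + (y − 31.9)² = 77.89².
Subtracting the S-05 equation from the S-06 and S-07 equations removes the quadratic terms:
170.6 x + 21.4 y = -8295.96
72.2 x + 99.2 y = -6547.98
Solving the 2×2 system: x ≈ -44.4, y ≈ -33.7 km.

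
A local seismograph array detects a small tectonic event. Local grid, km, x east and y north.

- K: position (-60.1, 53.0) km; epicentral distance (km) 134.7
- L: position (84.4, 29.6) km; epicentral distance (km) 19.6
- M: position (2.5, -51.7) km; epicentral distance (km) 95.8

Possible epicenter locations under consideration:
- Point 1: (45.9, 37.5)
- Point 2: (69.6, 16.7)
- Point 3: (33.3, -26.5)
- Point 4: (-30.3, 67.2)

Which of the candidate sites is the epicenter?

For each candidate, compare |candidate − station| to the reported distance:
Point 1: residuals K 27.6, L 19.7, M 3.4 → max 27.6 km
Point 2: residuals K 0.0, L 0.0, M 0.0 → max 0.0 km
Point 3: residuals K 12.0, L 56.3, M 56.0 → max 56.3 km
Point 4: residuals K 101.7, L 101.1, M 27.5 → max 101.7 km
Only Point 2 has all residuals ≈ 0.

Point 2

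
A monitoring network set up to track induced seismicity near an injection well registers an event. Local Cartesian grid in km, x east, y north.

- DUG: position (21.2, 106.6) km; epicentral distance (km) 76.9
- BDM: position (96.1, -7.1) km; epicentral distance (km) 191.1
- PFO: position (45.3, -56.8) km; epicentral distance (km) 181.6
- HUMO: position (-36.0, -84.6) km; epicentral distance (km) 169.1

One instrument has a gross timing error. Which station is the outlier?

Solve using three stations at a time. Using BDM, PFO, HUMO (subtract circle equations pairwise → linear system) gives (x, y) ≈ (-73.9, 80.3).
Distances from that point to each station vs reported:
  DUG: calculated 98.7 vs reported 76.9 → residual 21.8 km
  BDM: calculated 191.2 vs reported 191.1 → residual 0.1 km
  PFO: calculated 181.7 vs reported 181.6 → residual 0.1 km
  HUMO: calculated 169.2 vs reported 169.1 → residual 0.1 km
BDM, PFO, HUMO are mutually consistent (residuals ≈ 0); DUG is off by 21.8 km.

DUG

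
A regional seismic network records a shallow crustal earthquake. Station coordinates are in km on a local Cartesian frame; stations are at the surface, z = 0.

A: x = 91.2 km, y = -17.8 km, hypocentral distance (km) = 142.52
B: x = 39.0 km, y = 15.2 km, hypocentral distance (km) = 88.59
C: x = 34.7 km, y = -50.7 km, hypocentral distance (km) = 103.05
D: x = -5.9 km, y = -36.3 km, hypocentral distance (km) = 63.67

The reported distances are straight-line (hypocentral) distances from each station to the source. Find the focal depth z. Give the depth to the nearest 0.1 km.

z ≈ 16.0 km

Each station gives a sphere (x−x_i)² + (y−y_i)² + z² = d_i² (stations at z=0).
Subtracting the A sphere from B and C: z² cancels, leaving linear equations in x and y:
-104.4 x + 66.0 y = 5581.52
-113.0 x − 65.8 y = 4832.95
Solving: x ≈ -47.897, y ≈ 8.805 km (keep extra digits for the depth step; rounded: -47.9, 8.8).
Then from the A sphere: z² = 142.52² − (x − 91.2)² − (y + 17.8)² with x = -47.897, y = 8.805, so z ≈ 16.005 ≈ 16.0 km.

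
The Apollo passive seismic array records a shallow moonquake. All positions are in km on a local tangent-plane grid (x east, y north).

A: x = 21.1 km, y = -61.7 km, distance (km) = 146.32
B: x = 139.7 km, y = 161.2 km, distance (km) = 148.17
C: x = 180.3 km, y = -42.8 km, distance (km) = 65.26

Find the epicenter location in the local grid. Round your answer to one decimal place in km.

Circle about each station: (x − 21.1)² + (y + 61.7)² = 146.32²; (x − 139.7)² + (y − 161.2)² = 148.17²; (x − 180.3)² + (y + 42.8)² = 65.26².
Subtracting the A equation from the B and C equations removes the quadratic terms:
237.2 x + 445.8 y = 40704.62
318.4 x + 37.8 y = 47238.50
Solving the 2×2 system: x ≈ 146.8, y ≈ 13.2 km.

(146.8, 13.2)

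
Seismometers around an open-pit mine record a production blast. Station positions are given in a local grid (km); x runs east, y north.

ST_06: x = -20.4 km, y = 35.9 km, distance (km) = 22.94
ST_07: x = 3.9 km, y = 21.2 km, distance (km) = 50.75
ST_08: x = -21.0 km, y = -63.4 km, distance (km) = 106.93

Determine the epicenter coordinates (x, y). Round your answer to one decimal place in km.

Circle about each station: (x + 20.4)² + (y − 35.9)² = 22.94²; (x − 3.9)² + (y − 21.2)² = 50.75²; (x + 21.0)² + (y + 63.4)² = 106.93².
Subtracting pairs of circle equations eliminates x²+y² and gives linear equations (the radical axes):
48.6 x − 29.4 y = -3289.64
-1.2 x − 198.6 y = -8152.19
Solving the 2×2 system: x ≈ -42.7, y ≈ 41.3 km.
Check against ST_06 (with the unrounded x, y): √((x + 20.4)²+(y − 35.9)²) = 22.95 ≈ 22.94 km. ✓

(-42.7, 41.3)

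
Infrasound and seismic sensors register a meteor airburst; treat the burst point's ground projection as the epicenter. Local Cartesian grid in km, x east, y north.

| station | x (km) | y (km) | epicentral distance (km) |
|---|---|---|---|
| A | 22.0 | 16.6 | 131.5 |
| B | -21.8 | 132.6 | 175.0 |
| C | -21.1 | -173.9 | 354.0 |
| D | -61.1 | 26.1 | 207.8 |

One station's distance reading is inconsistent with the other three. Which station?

Solve using three stations at a time. Using A, B, D (subtract circle equations pairwise → linear system) gives (x, y) ≈ (141.9, 70.7).
Distances from that point to each station vs reported:
  A: calculated 131.5 vs reported 131.5 → residual 0.0 km
  B: calculated 175.0 vs reported 175.0 → residual 0.0 km
  C: calculated 293.9 vs reported 354.0 → residual 60.1 km
  D: calculated 207.8 vs reported 207.8 → residual 0.0 km
A, B, D are mutually consistent (residuals ≈ 0); C is off by 60.1 km.

C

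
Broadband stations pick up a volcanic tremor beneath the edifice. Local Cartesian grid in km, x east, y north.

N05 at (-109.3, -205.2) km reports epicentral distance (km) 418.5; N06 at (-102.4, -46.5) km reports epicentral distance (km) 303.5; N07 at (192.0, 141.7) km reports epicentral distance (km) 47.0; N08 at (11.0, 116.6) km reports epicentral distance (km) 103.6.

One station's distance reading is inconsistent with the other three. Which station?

N08

Solve using three stations at a time. Using N05, N06, N07 (subtract circle equations pairwise → linear system) gives (x, y) ≈ (148.2, 124.7).
Distances from that point to each station vs reported:
  N05: calculated 418.5 vs reported 418.5 → residual 0.0 km
  N06: calculated 303.5 vs reported 303.5 → residual 0.0 km
  N07: calculated 47.0 vs reported 47.0 → residual 0.0 km
  N08: calculated 137.4 vs reported 103.6 → residual 33.8 km
N05, N06, N07 are mutually consistent (residuals ≈ 0); N08 is off by 33.8 km.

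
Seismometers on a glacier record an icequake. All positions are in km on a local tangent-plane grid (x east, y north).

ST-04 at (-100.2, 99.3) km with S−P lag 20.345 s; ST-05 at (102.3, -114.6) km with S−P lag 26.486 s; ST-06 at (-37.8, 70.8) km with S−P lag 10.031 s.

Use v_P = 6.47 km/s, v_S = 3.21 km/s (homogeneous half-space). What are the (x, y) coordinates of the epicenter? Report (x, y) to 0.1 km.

4.5 km east, 22.9 km north

Distance from S−P lag: d = Δt · v_P v_S / (v_P − v_S) = Δt · (6.47·3.21)/(6.47−3.21) ≈ 6.3708·Δt.
So d_ST-04 = 129.61, d_ST-05 = 168.74, d_ST-06 = 63.91 km.
Circle about each station: (x + 100.2)² + (y − 99.3)² = 129.61²; (x − 102.3)² + (y + 114.6)² = 168.74²; (x + 37.8)² + (y − 70.8)² = 63.91².
Subtracting the ST-04 equation from the ST-05 and ST-06 equations removes the quadratic terms:
405.0 x − 427.8 y = -7976.52
124.8 x − 57.0 y = -744.79
Solving the 2×2 system: x ≈ 4.5, y ≈ 22.9 km.
Check against ST-04 (with the unrounded x, y): √((x + 100.2)²+(y − 99.3)²) = 129.61 ≈ 129.61 km. ✓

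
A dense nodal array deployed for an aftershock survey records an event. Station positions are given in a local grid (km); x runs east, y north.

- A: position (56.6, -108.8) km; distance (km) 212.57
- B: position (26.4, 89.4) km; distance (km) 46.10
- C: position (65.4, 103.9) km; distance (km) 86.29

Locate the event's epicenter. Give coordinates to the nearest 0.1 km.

Circle about each station: (x − 56.6)² + (y + 108.8)² = 212.57²; (x − 26.4)² + (y − 89.4)² = 46.10²; (x − 65.4)² + (y − 103.9)² = 86.29².
Subtracting the A equation from the B and C equations removes the quadratic terms:
-60.4 x + 396.4 y = 36709.11
17.6 x + 425.4 y = 37771.41
Solving the 2×2 system: x ≈ -19.7, y ≈ 89.6 km.
Check against A (with the unrounded x, y): √((x − 56.6)²+(y + 108.8)²) = 212.57 ≈ 212.57 km. ✓

(-19.7, 89.6)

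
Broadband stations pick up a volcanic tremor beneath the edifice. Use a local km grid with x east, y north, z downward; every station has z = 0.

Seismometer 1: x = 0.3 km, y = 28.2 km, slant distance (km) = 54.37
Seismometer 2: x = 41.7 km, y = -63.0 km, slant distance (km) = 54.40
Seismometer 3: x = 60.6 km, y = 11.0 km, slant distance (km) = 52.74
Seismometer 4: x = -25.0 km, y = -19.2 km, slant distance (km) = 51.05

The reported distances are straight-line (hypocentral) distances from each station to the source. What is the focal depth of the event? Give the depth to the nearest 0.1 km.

Each station gives a sphere (x−x_i)² + (y−y_i)² + z² = d_i² (stations at z=0).
Subtracting the Seismometer 1 sphere from Seismometer 2 and Seismometer 3: z² cancels, leaving linear equations in x and y:
82.8 x − 182.4 y = 4909.30
120.6 x − 34.4 y = 3172.62
Solving: x ≈ 21.401, y ≈ -17.200 km (keep extra digits for the depth step; rounded: 21.4, -17.2).
Then from the Seismometer 1 sphere: z² = 54.37² − (x − 0.3)² − (y − 28.2)² with x = 21.401, y = -17.200, so z ≈ 21.206 ≈ 21.2 km.
Check against Seismometer 4 (with the unrounded solution): distance 51.06 ≈ 51.05 km. ✓

z ≈ 21.2 km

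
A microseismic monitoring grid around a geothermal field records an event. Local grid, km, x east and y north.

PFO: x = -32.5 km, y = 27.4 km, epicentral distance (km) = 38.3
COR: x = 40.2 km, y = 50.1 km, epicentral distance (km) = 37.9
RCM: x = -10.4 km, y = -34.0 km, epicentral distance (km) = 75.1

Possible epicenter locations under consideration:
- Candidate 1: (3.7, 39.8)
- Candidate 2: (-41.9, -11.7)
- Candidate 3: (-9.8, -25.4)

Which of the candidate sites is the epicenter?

For each candidate, compare |candidate − station| to the reported distance:
Candidate 1: residuals PFO 0.0, COR 0.0, RCM 0.0 → max 0.0 km
Candidate 2: residuals PFO 1.9, COR 64.9, RCM 36.5 → max 64.9 km
Candidate 3: residuals PFO 19.2, COR 52.7, RCM 66.5 → max 66.5 km
Only Candidate 1 has all residuals ≈ 0.

Candidate 1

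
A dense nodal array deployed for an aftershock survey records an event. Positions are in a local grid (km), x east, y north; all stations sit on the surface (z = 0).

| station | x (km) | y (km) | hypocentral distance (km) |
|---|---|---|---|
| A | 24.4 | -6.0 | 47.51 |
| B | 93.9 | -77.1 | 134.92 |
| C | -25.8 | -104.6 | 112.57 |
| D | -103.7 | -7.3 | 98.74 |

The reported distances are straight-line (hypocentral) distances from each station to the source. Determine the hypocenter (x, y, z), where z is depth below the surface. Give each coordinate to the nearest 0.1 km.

Each station gives a sphere (x−x_i)² + (y−y_i)² + z² = d_i² (stations at z=0).
Subtracting the A sphere from B and C: z² cancels, leaving linear equations in x and y:
139.0 x − 142.2 y = -1815.95
-100.4 x − 197.2 y = 560.64
Solving: x ≈ -10.503, y ≈ 2.504 km (keep extra digits for the depth step; rounded: -10.5, 2.5).
Then from the A sphere: z² = 47.51² − (x − 24.4)² − (y + 6.0)² with x = -10.503, y = 2.504, so z ≈ 31.091 ≈ 31.1 km.

x ≈ -10.5 km, y ≈ 2.5 km, depth ≈ 31.1 km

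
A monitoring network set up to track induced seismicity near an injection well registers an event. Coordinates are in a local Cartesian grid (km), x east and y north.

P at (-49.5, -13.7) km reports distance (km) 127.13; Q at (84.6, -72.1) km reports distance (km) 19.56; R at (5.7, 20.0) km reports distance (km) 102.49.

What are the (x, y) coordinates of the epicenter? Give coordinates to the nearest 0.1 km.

Circle about each station: (x + 49.5)² + (y + 13.7)² = 127.13²; (x − 84.6)² + (y + 72.1)² = 19.56²; (x − 5.7)² + (y − 20.0)² = 102.49².
Subtracting the P equation from the Q and R equations removes the quadratic terms:
268.2 x − 116.8 y = 25497.07
110.4 x + 67.4 y = 3452.39
Solving the 2×2 system: x ≈ 68.5, y ≈ -61.0 km.

68.5 km east, -61.0 km north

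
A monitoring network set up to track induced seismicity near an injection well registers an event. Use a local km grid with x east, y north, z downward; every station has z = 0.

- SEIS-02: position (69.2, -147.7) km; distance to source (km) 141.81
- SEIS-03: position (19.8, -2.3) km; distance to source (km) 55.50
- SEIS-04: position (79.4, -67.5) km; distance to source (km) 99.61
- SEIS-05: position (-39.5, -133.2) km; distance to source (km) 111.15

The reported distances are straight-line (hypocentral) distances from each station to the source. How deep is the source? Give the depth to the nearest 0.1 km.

depth ≈ 37.3 km

Each station gives a sphere (x−x_i)² + (y−y_i)² + z² = d_i² (stations at z=0).
Subtracting the SEIS-02 sphere from SEIS-03 and SEIS-04: z² cancels, leaving linear equations in x and y:
-98.8 x + 290.8 y = -9176.77
20.4 x + 160.4 y = -5555.40
Solving: x ≈ -6.591, y ≈ -33.796 km (keep extra digits for the depth step; rounded: -6.6, -33.8).
Then from the SEIS-02 sphere: z² = 141.81² − (x − 69.2)² − (y + 147.7)² with x = -6.591, y = -33.796, so z ≈ 37.305 ≈ 37.3 km.
Check against SEIS-05 (with the unrounded solution): distance 111.16 ≈ 111.15 km. ✓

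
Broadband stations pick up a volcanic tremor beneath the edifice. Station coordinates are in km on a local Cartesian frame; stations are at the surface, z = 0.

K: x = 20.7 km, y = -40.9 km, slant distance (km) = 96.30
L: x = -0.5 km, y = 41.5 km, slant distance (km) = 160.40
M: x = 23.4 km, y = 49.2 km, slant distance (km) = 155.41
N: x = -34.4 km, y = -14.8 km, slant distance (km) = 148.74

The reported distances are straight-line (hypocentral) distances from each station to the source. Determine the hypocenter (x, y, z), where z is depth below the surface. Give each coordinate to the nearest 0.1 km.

x ≈ 84.9 km, y ≈ -80.3 km, depth ≈ 60.0 km

Each station gives a sphere (x−x_i)² + (y−y_i)² + z² = d_i² (stations at z=0).
Subtracting the K sphere from L and M: z² cancels, leaving linear equations in x and y:
-42.4 x + 164.8 y = -16833.27
5.4 x + 180.2 y = -14011.68
Solving: x ≈ 84.900, y ≈ -80.300 km (keep extra digits for the depth step; rounded: 84.9, -80.3).
Then from the K sphere: z² = 96.30² − (x − 20.7)² − (y + 40.9)² with x = 84.900, y = -80.300, so z ≈ 59.997 ≈ 60.0 km.
Check against N (with the unrounded solution): distance 148.74 ≈ 148.74 km. ✓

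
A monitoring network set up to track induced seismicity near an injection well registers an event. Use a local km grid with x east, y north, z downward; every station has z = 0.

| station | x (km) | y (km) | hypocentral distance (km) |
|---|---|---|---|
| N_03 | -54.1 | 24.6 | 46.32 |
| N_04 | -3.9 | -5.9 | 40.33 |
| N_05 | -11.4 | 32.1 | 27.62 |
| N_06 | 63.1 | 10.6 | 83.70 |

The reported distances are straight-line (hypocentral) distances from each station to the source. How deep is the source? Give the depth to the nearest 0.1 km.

Each station gives a sphere (x−x_i)² + (y−y_i)² + z² = d_i² (stations at z=0).
Subtracting the N_03 sphere from N_04 and N_05: z² cancels, leaving linear equations in x and y:
100.4 x − 61.0 y = -2962.92
85.4 x + 15.0 y = -988.92
Solving: x ≈ -15.601, y ≈ 22.894 km (keep extra digits for the depth step; rounded: -15.6, 22.9).
Then from the N_03 sphere: z² = 46.32² − (x + 54.1)² − (y − 24.6)² with x = -15.601, y = 22.894, so z ≈ 25.699 ≈ 25.7 km.

25.7 km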